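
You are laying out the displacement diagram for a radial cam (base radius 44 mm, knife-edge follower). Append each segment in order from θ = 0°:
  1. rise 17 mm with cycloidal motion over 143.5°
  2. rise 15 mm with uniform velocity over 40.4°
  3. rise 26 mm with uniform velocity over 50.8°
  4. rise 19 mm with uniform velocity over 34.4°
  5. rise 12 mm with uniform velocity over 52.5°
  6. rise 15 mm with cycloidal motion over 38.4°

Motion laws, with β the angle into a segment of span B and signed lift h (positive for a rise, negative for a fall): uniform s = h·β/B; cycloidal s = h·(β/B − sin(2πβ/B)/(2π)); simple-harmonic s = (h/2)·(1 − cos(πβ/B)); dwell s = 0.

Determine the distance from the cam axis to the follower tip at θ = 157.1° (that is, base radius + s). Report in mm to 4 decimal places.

seg 1 [0°–143.5°] cycloidal, h=17: full span → s += 17 → s = 17.0000
seg 2 [143.5°–183.9°] uniform, h=15: θ=157.1° here. β=13.6, B=40.4. 15·13.6/40.4 = 5.0495 → s = 22.0495
radial distance = base radius + s = 44 + 22.0495 = 66.0495

66.0495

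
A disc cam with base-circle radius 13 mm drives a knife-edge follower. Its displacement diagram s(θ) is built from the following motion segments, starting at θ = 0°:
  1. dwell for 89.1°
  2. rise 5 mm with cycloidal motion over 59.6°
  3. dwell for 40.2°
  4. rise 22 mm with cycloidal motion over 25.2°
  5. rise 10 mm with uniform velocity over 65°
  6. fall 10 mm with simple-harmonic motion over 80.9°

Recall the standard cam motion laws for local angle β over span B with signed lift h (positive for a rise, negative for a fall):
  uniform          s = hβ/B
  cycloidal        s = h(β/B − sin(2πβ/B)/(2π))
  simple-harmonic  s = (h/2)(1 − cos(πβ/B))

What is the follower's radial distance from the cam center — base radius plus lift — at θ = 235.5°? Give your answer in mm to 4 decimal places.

seg 1 [0°–89.1°] dwell: s stays 0.0000
seg 2 [89.1°–148.7°] cycloidal, h=5: full span → s += 5 → s = 5.0000
seg 3 [148.7°–188.9°] dwell: s stays 5.0000
seg 4 [188.9°–214.1°] cycloidal, h=22: full span → s += 22 → s = 27.0000
seg 5 [214.1°–279.1°] uniform, h=10: θ=235.5° here. β=21.4, B=65. 10·21.4/65 = 3.2923 → s = 30.2923
radial distance = base radius + s = 13 + 30.2923 = 43.2923

43.2923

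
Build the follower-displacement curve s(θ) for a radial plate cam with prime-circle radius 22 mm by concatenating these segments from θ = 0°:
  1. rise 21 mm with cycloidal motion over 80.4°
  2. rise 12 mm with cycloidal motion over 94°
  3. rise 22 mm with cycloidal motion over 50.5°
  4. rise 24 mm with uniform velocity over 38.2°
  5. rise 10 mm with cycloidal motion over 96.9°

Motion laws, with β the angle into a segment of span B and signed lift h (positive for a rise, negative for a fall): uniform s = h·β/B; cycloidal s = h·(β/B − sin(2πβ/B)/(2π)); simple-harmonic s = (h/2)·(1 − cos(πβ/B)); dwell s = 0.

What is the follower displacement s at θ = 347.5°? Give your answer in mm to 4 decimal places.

seg 1 [0°–80.4°] cycloidal, h=21: full span → s += 21 → s = 21.0000
seg 2 [80.4°–174.4°] cycloidal, h=12: full span → s += 12 → s = 33.0000
seg 3 [174.4°–224.9°] cycloidal, h=22: full span → s += 22 → s = 55.0000
seg 4 [224.9°–263.1°] uniform, h=24: full span → s += 24 → s = 79.0000
seg 5 [263.1°–360°] cycloidal, h=10: θ=347.5° here. β=84.4, B=96.9. 10·(0.8710 − sin(2π·0.8710)/(2π)) = 9.8633 → s = 88.8633

88.8633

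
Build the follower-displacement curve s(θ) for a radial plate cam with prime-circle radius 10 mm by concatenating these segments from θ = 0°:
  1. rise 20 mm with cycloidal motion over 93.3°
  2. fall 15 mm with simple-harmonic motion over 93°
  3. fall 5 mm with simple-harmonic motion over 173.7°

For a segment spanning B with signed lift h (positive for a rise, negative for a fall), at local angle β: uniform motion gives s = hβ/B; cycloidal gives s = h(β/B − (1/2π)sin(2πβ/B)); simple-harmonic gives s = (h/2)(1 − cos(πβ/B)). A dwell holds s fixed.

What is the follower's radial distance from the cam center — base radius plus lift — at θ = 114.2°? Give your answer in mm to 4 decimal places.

seg 1 [0°–93.3°] cycloidal, h=20: full span → s += 20 → s = 20.0000
seg 2 [93.3°–186.3°] simple-harmonic, h=-15: θ=114.2° here. β=20.9, B=93. -15/2·(1 − cos(π·0.2247)) = -1.7928 → s = 18.2072
radial distance = base radius + s = 10 + 18.2072 = 28.2072

28.2072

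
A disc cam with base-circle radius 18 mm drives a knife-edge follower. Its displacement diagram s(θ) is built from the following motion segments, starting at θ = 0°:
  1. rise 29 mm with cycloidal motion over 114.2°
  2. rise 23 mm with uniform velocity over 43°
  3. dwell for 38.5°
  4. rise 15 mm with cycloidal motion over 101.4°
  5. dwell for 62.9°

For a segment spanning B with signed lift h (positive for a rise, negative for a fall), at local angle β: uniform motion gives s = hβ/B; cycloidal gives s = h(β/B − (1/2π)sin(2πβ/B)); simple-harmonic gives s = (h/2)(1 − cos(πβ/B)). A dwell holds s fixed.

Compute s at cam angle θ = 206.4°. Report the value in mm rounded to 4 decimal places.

seg 1 [0°–114.2°] cycloidal, h=29: full span → s += 29 → s = 29.0000
seg 2 [114.2°–157.2°] uniform, h=23: full span → s += 23 → s = 52.0000
seg 3 [157.2°–195.7°] dwell: s stays 52.0000
seg 4 [195.7°–297.1°] cycloidal, h=15: θ=206.4° here. β=10.7, B=101.4. 15·(0.1055 − sin(2π·0.1055)/(2π)) = 0.1134 → s = 52.1134

52.1134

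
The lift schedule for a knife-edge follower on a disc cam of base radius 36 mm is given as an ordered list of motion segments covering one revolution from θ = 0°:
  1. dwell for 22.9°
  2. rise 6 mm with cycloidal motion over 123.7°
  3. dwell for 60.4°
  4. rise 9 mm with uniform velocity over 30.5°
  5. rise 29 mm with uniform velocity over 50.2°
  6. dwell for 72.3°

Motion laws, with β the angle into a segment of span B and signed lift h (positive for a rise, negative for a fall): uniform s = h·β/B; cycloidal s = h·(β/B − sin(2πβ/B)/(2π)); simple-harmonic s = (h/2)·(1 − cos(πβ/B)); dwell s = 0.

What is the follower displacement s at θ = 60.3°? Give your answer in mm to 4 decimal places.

seg 1 [0°–22.9°] dwell: s stays 0.0000
seg 2 [22.9°–146.6°] cycloidal, h=6: θ=60.3° here. β=37.4, B=123.7. 6·(0.3023 − sin(2π·0.3023)/(2π)) = 0.9103 → s = 0.9103

0.9103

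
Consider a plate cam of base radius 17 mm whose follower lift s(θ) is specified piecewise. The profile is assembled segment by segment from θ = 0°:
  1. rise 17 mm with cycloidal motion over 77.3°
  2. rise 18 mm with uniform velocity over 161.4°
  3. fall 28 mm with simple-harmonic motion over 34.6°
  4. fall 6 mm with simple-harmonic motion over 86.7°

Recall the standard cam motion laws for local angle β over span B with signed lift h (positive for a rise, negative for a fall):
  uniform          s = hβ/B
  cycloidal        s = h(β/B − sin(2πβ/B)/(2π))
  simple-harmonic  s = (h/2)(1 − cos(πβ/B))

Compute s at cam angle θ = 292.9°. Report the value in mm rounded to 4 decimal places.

seg 1 [0°–77.3°] cycloidal, h=17: full span → s += 17 → s = 17.0000
seg 2 [77.3°–238.7°] uniform, h=18: full span → s += 18 → s = 35.0000
seg 3 [238.7°–273.3°] simple-harmonic, h=-28: full span → s += -28 → s = 7.0000
seg 4 [273.3°–360°] simple-harmonic, h=-6: θ=292.9° here. β=19.6, B=86.7. -6/2·(1 − cos(π·0.2261)) = -0.7253 → s = 6.2747

6.2747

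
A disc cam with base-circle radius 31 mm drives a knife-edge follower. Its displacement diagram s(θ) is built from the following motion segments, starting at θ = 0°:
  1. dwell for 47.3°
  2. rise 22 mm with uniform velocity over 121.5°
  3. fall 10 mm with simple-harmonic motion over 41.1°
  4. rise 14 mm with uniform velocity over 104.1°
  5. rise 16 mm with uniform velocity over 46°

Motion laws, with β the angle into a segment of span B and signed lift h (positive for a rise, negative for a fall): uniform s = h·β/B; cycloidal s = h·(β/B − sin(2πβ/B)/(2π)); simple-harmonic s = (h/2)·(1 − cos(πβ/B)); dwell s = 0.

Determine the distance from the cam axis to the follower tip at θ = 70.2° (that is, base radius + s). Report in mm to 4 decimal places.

seg 1 [0°–47.3°] dwell: s stays 0.0000
seg 2 [47.3°–168.8°] uniform, h=22: θ=70.2° here. β=22.9, B=121.5. 22·22.9/121.5 = 4.1465 → s = 4.1465
radial distance = base radius + s = 31 + 4.1465 = 35.1465

35.1465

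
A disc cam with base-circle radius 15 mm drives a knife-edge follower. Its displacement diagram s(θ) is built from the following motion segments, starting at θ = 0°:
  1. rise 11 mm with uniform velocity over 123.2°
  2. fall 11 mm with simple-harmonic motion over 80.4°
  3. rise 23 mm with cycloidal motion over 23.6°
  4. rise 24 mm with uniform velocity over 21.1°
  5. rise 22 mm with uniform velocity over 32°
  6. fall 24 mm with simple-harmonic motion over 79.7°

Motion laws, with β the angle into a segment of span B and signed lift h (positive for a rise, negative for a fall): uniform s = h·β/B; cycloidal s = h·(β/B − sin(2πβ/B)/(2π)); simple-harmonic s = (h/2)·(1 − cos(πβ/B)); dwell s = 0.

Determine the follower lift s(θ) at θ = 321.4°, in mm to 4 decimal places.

seg 1 [0°–123.2°] uniform, h=11: full span → s += 11 → s = 11.0000
seg 2 [123.2°–203.6°] simple-harmonic, h=-11: full span → s += -11 → s = 0.0000
seg 3 [203.6°–227.2°] cycloidal, h=23: full span → s += 23 → s = 23.0000
seg 4 [227.2°–248.3°] uniform, h=24: full span → s += 24 → s = 47.0000
seg 5 [248.3°–280.3°] uniform, h=22: full span → s += 22 → s = 69.0000
seg 6 [280.3°–360°] simple-harmonic, h=-24: θ=321.4° here. β=41.1, B=79.7. -24/2·(1 − cos(π·0.5157)) = -12.5910 → s = 56.4090

56.4090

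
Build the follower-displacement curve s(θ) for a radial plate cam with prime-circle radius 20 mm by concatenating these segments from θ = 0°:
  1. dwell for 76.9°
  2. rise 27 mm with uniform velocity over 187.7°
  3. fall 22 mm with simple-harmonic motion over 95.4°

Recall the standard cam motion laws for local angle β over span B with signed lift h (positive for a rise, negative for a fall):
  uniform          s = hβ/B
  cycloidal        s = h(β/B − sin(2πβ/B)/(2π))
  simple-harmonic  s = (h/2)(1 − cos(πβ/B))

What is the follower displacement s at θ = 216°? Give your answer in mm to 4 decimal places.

seg 1 [0°–76.9°] dwell: s stays 0.0000
seg 2 [76.9°–264.6°] uniform, h=27: θ=216° here. β=139.1, B=187.7. 27·139.1/187.7 = 20.0091 → s = 20.0091

20.0091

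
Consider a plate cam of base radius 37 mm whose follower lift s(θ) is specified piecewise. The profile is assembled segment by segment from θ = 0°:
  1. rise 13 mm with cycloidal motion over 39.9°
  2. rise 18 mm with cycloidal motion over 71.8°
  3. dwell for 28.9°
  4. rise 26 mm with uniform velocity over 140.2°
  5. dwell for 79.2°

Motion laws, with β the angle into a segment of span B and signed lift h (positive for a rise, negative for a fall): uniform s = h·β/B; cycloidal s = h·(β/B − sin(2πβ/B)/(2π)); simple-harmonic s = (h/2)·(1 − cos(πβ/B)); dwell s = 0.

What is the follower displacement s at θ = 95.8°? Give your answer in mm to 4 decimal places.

seg 1 [0°–39.9°] cycloidal, h=13: full span → s += 13 → s = 13.0000
seg 2 [39.9°–111.7°] cycloidal, h=18: θ=95.8° here. β=55.9, B=71.8. 18·(0.7786 − sin(2π·0.7786)/(2π)) = 16.8327 → s = 29.8327

29.8327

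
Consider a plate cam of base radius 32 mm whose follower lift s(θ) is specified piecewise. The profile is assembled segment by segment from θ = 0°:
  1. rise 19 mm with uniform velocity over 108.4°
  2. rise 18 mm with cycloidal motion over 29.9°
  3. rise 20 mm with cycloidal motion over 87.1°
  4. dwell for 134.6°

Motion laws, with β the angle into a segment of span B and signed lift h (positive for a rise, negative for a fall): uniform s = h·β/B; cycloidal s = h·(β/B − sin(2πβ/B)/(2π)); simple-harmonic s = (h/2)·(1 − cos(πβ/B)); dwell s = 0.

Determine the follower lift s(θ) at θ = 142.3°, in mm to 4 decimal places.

seg 1 [0°–108.4°] uniform, h=19: full span → s += 19 → s = 19.0000
seg 2 [108.4°–138.3°] cycloidal, h=18: full span → s += 18 → s = 37.0000
seg 3 [138.3°–225.4°] cycloidal, h=20: θ=142.3° here. β=4, B=87.1. 20·(0.0459 − sin(2π·0.0459)/(2π)) = 0.0127 → s = 37.0127

37.0127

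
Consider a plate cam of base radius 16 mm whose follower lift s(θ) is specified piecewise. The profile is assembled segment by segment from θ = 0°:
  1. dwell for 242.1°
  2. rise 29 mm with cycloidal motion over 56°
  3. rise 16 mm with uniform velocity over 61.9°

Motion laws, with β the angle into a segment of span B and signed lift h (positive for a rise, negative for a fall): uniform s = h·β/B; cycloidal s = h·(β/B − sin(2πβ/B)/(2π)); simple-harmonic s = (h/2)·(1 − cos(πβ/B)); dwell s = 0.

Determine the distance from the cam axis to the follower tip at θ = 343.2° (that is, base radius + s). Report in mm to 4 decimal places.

seg 1 [0°–242.1°] dwell: s stays 0.0000
seg 2 [242.1°–298.1°] cycloidal, h=29: full span → s += 29 → s = 29.0000
seg 3 [298.1°–360°] uniform, h=16: θ=343.2° here. β=45.1, B=61.9. 16·45.1/61.9 = 11.6575 → s = 40.6575
radial distance = base radius + s = 16 + 40.6575 = 56.6575

56.6575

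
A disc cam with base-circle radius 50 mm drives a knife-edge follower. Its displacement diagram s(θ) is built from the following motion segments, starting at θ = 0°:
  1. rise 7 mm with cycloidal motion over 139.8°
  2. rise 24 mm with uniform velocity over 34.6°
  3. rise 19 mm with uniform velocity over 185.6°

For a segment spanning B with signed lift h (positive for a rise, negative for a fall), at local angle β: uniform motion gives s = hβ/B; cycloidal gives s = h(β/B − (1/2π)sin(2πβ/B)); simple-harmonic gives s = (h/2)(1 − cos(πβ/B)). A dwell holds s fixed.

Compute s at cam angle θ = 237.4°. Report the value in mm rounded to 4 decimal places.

seg 1 [0°–139.8°] cycloidal, h=7: full span → s += 7 → s = 7.0000
seg 2 [139.8°–174.4°] uniform, h=24: full span → s += 24 → s = 31.0000
seg 3 [174.4°–360°] uniform, h=19: θ=237.4° here. β=63, B=185.6. 19·63/185.6 = 6.4494 → s = 37.4494

37.4494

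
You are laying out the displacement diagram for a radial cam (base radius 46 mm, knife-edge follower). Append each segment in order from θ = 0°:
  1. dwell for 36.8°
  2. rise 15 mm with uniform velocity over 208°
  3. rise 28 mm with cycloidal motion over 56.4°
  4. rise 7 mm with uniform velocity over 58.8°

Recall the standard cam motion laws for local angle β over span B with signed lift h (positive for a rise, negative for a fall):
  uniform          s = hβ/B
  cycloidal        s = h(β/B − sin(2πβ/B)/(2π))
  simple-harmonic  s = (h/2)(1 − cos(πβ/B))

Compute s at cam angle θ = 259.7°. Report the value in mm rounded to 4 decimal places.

seg 1 [0°–36.8°] dwell: s stays 0.0000
seg 2 [36.8°–244.8°] uniform, h=15: full span → s += 15 → s = 15.0000
seg 3 [244.8°–301.2°] cycloidal, h=28: θ=259.7° here. β=14.9, B=56.4. 28·(0.2642 − sin(2π·0.2642)/(2π)) = 2.9585 → s = 17.9585

17.9585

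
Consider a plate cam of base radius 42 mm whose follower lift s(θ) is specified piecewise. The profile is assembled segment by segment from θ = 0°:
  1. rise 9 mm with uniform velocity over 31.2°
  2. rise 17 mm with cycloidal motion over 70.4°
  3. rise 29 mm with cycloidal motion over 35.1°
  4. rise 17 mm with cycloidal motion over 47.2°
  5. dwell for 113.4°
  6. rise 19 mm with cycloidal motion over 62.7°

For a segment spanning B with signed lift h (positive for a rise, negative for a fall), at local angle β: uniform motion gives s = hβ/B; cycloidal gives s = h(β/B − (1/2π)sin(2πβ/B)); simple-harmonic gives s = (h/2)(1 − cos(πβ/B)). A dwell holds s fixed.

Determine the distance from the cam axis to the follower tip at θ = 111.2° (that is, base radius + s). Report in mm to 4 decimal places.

seg 1 [0°–31.2°] uniform, h=9: full span → s += 9 → s = 9.0000
seg 2 [31.2°–101.6°] cycloidal, h=17: full span → s += 17 → s = 26.0000
seg 3 [101.6°–136.7°] cycloidal, h=29: θ=111.2° here. β=9.6, B=35.1. 29·(0.2735 − sin(2π·0.2735)/(2π)) = 3.3664 → s = 29.3664
radial distance = base radius + s = 42 + 29.3664 = 71.3664

71.3664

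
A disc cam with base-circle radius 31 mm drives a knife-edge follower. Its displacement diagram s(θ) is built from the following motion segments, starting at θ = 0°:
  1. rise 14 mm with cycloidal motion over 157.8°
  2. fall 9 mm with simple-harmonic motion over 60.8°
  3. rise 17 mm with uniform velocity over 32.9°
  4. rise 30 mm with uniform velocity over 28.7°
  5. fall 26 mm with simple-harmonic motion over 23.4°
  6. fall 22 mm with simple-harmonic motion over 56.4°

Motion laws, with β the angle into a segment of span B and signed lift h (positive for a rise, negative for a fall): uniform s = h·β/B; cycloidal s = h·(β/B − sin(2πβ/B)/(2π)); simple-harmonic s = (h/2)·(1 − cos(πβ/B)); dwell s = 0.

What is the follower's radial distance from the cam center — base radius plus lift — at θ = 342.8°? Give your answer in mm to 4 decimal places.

seg 1 [0°–157.8°] cycloidal, h=14: full span → s += 14 → s = 14.0000
seg 2 [157.8°–218.6°] simple-harmonic, h=-9: full span → s += -9 → s = 5.0000
seg 3 [218.6°–251.5°] uniform, h=17: full span → s += 17 → s = 22.0000
seg 4 [251.5°–280.2°] uniform, h=30: full span → s += 30 → s = 52.0000
seg 5 [280.2°–303.6°] simple-harmonic, h=-26: full span → s += -26 → s = 26.0000
seg 6 [303.6°–360°] simple-harmonic, h=-22: θ=342.8° here. β=39.2, B=56.4. -22/2·(1 − cos(π·0.6950)) = -17.3261 → s = 8.6739
radial distance = base radius + s = 31 + 8.6739 = 39.6739

39.6739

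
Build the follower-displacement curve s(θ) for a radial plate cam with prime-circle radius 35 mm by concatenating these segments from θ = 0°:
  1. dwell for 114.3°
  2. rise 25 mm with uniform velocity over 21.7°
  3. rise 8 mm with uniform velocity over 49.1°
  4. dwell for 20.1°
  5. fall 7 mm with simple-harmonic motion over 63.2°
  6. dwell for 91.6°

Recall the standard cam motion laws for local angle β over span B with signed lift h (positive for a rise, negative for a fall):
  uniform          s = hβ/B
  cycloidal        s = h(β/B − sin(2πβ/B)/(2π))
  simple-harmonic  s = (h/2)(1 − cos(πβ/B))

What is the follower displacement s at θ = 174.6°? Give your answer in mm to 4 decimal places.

seg 1 [0°–114.3°] dwell: s stays 0.0000
seg 2 [114.3°–136°] uniform, h=25: full span → s += 25 → s = 25.0000
seg 3 [136°–185.1°] uniform, h=8: θ=174.6° here. β=38.6, B=49.1. 8·38.6/49.1 = 6.2892 → s = 31.2892

31.2892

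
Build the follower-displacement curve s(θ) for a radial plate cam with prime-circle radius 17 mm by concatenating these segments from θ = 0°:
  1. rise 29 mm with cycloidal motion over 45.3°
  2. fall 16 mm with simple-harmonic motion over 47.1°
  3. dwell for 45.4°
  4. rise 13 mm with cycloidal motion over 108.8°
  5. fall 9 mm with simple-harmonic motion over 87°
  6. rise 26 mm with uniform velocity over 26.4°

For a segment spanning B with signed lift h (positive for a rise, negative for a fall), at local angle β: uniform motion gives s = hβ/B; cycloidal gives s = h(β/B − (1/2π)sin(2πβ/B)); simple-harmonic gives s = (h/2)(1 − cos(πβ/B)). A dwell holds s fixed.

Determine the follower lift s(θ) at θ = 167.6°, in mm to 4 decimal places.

seg 1 [0°–45.3°] cycloidal, h=29: full span → s += 29 → s = 29.0000
seg 2 [45.3°–92.4°] simple-harmonic, h=-16: full span → s += -16 → s = 13.0000
seg 3 [92.4°–137.8°] dwell: s stays 13.0000
seg 4 [137.8°–246.6°] cycloidal, h=13: θ=167.6° here. β=29.8, B=108.8. 13·(0.2739 − sin(2π·0.2739)/(2π)) = 1.5149 → s = 14.5149

14.5149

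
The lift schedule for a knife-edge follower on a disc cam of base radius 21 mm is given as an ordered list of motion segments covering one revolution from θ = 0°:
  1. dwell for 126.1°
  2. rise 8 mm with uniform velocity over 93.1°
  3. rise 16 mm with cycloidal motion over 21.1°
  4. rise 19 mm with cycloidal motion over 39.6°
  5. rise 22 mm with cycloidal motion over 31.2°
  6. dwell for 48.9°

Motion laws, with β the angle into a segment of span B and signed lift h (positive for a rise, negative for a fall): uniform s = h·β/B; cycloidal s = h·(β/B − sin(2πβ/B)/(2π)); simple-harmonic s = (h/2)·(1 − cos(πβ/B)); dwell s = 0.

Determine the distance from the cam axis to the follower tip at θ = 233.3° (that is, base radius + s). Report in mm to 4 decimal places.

seg 1 [0°–126.1°] dwell: s stays 0.0000
seg 2 [126.1°–219.2°] uniform, h=8: full span → s += 8 → s = 8.0000
seg 3 [219.2°–240.3°] cycloidal, h=16: θ=233.3° here. β=14.1, B=21.1. 16·(0.6682 − sin(2π·0.6682)/(2π)) = 12.9098 → s = 20.9098
radial distance = base radius + s = 21 + 20.9098 = 41.9098

41.9098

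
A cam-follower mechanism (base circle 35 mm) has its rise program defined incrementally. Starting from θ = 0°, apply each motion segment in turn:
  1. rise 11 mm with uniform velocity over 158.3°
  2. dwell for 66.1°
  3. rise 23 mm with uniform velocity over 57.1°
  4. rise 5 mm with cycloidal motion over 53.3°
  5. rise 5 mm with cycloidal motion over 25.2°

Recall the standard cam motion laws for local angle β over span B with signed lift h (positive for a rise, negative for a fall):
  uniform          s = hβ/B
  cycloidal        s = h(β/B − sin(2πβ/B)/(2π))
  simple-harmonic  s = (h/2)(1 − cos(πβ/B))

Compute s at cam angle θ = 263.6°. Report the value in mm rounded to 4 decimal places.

seg 1 [0°–158.3°] uniform, h=11: full span → s += 11 → s = 11.0000
seg 2 [158.3°–224.4°] dwell: s stays 11.0000
seg 3 [224.4°–281.5°] uniform, h=23: θ=263.6° here. β=39.2, B=57.1. 23·39.2/57.1 = 15.7898 → s = 26.7898

26.7898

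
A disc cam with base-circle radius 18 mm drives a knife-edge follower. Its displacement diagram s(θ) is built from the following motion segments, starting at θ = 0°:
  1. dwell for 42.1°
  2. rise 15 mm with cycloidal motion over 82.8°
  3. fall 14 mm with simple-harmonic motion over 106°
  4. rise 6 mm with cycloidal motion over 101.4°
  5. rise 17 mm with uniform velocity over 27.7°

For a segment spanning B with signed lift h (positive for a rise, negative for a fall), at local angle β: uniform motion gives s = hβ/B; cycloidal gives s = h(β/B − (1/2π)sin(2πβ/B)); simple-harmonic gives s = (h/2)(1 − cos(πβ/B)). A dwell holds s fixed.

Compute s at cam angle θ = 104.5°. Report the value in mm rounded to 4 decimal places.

seg 1 [0°–42.1°] dwell: s stays 0.0000
seg 2 [42.1°–124.9°] cycloidal, h=15: θ=104.5° here. β=62.4, B=82.8. 15·(0.7536 − sin(2π·0.7536)/(2π)) = 13.6911 → s = 13.6911

13.6911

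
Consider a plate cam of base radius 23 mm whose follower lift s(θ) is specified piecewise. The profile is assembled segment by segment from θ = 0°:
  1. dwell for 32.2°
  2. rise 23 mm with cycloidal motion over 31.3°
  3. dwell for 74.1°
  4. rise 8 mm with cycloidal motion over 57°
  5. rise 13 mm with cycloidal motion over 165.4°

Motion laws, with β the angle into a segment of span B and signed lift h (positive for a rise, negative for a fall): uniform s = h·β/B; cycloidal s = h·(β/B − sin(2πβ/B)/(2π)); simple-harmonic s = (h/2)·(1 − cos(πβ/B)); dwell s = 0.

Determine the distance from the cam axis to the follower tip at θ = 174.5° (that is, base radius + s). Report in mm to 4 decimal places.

seg 1 [0°–32.2°] dwell: s stays 0.0000
seg 2 [32.2°–63.5°] cycloidal, h=23: full span → s += 23 → s = 23.0000
seg 3 [63.5°–137.6°] dwell: s stays 23.0000
seg 4 [137.6°–194.6°] cycloidal, h=8: θ=174.5° here. β=36.9, B=57. 8·(0.6474 − sin(2π·0.6474)/(2π)) = 6.1965 → s = 29.1965
radial distance = base radius + s = 23 + 29.1965 = 52.1965

52.1965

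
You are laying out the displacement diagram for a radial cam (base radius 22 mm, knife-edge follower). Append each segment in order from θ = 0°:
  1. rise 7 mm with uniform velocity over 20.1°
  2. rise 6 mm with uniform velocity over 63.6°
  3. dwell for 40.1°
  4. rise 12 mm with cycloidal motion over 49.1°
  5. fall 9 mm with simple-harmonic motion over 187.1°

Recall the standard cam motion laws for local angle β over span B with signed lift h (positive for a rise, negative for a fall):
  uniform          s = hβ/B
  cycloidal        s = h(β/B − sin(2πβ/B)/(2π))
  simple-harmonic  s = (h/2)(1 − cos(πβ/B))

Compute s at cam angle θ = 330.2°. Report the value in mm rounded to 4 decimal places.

seg 1 [0°–20.1°] uniform, h=7: full span → s += 7 → s = 7.0000
seg 2 [20.1°–83.7°] uniform, h=6: full span → s += 6 → s = 13.0000
seg 3 [83.7°–123.8°] dwell: s stays 13.0000
seg 4 [123.8°–172.9°] cycloidal, h=12: full span → s += 12 → s = 25.0000
seg 5 [172.9°–360°] simple-harmonic, h=-9: θ=330.2° here. β=157.3, B=187.1. -9/2·(1 − cos(π·0.8407)) = -8.4483 → s = 16.5517

16.5517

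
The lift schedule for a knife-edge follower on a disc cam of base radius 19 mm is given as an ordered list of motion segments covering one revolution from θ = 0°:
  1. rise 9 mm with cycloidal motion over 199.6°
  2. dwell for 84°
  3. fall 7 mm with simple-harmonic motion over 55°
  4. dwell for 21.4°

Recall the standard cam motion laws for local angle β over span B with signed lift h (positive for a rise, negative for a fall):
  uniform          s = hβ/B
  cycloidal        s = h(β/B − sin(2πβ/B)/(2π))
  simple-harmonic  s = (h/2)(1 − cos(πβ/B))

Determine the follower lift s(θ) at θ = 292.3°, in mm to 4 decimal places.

seg 1 [0°–199.6°] cycloidal, h=9: full span → s += 9 → s = 9.0000
seg 2 [199.6°–283.6°] dwell: s stays 9.0000
seg 3 [283.6°–338.6°] simple-harmonic, h=-7: θ=292.3° here. β=8.7, B=55. -7/2·(1 − cos(π·0.1582)) = -0.4233 → s = 8.5767

8.5767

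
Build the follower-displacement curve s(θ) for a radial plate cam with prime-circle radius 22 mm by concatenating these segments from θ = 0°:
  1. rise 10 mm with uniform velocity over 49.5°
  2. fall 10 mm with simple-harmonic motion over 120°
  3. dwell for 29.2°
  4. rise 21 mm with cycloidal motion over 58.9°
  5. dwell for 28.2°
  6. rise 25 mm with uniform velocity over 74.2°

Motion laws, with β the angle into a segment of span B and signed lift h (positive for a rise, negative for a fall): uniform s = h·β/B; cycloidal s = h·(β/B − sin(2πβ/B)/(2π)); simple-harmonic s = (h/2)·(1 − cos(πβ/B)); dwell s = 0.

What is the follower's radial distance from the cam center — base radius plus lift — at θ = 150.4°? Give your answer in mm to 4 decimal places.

seg 1 [0°–49.5°] uniform, h=10: full span → s += 10 → s = 10.0000
seg 2 [49.5°–169.5°] simple-harmonic, h=-10: θ=150.4° here. β=100.9, B=120. -10/2·(1 − cos(π·0.8408)) = -9.3878 → s = 0.6122
radial distance = base radius + s = 22 + 0.6122 = 22.6122

22.6122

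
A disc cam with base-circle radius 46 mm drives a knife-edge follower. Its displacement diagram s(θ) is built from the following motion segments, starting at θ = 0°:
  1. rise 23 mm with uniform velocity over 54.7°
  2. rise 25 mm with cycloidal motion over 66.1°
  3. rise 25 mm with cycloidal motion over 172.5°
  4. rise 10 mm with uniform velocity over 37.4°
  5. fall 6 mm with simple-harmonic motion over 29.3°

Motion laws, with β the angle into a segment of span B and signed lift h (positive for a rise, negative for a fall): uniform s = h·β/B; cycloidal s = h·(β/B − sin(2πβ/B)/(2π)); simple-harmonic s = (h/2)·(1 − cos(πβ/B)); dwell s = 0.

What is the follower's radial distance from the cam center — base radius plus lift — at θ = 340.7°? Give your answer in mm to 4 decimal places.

seg 1 [0°–54.7°] uniform, h=23: full span → s += 23 → s = 23.0000
seg 2 [54.7°–120.8°] cycloidal, h=25: full span → s += 25 → s = 48.0000
seg 3 [120.8°–293.3°] cycloidal, h=25: full span → s += 25 → s = 73.0000
seg 4 [293.3°–330.7°] uniform, h=10: full span → s += 10 → s = 83.0000
seg 5 [330.7°–360°] simple-harmonic, h=-6: θ=340.7° here. β=10, B=29.3. -6/2·(1 − cos(π·0.3413)) = -1.5655 → s = 81.4345
radial distance = base radius + s = 46 + 81.4345 = 127.4345

127.4345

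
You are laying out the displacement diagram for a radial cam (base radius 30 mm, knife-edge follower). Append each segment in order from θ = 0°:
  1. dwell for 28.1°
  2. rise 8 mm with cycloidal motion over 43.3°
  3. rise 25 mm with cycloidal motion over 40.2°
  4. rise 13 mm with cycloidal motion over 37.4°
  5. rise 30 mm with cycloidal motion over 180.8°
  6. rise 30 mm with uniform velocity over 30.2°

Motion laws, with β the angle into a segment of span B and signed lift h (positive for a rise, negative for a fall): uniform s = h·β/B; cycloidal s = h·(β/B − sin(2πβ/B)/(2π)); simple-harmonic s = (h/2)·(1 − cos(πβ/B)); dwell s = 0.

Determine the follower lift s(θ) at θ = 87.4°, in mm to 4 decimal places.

seg 1 [0°–28.1°] dwell: s stays 0.0000
seg 2 [28.1°–71.4°] cycloidal, h=8: full span → s += 8 → s = 8.0000
seg 3 [71.4°–111.6°] cycloidal, h=25: θ=87.4° here. β=16, B=40.2. 25·(0.3980 − sin(2π·0.3980)/(2π)) = 7.5715 → s = 15.5715

15.5715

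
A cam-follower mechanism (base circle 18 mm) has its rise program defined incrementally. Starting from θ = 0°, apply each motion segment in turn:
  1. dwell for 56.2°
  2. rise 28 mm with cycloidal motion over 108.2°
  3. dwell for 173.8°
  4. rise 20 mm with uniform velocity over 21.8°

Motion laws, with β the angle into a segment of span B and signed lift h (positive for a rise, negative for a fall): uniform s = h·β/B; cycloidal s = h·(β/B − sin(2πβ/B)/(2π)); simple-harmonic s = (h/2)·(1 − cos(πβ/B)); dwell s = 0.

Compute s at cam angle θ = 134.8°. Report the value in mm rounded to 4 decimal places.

seg 1 [0°–56.2°] dwell: s stays 0.0000
seg 2 [56.2°–164.4°] cycloidal, h=28: θ=134.8° here. β=78.6, B=108.2. 28·(0.7264 − sin(2π·0.7264)/(2π)) = 24.7477 → s = 24.7477

24.7477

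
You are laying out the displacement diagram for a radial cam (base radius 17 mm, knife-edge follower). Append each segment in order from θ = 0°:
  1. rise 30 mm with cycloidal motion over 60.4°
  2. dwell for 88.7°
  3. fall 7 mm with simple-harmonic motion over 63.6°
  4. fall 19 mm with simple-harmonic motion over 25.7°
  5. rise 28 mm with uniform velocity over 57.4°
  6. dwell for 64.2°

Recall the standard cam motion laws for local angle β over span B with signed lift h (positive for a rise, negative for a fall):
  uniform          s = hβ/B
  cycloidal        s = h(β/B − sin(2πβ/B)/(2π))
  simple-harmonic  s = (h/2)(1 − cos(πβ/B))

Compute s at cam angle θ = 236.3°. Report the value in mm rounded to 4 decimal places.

seg 1 [0°–60.4°] cycloidal, h=30: full span → s += 30 → s = 30.0000
seg 2 [60.4°–149.1°] dwell: s stays 30.0000
seg 3 [149.1°–212.7°] simple-harmonic, h=-7: full span → s += -7 → s = 23.0000
seg 4 [212.7°–238.4°] simple-harmonic, h=-19: θ=236.3° here. β=23.6, B=25.7. -19/2·(1 − cos(π·0.9183)) = -18.6887 → s = 4.3113

4.3113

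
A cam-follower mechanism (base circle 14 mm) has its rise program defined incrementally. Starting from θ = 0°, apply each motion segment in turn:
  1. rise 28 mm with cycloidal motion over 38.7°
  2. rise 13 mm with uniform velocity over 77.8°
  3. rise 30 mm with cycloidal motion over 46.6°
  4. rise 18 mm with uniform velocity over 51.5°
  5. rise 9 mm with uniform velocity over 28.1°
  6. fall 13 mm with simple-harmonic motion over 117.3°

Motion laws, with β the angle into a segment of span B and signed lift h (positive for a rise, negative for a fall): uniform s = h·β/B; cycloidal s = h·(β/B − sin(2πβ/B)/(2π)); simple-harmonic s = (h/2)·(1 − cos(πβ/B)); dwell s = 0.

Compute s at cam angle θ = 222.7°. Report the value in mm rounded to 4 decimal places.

seg 1 [0°–38.7°] cycloidal, h=28: full span → s += 28 → s = 28.0000
seg 2 [38.7°–116.5°] uniform, h=13: full span → s += 13 → s = 41.0000
seg 3 [116.5°–163.1°] cycloidal, h=30: full span → s += 30 → s = 71.0000
seg 4 [163.1°–214.6°] uniform, h=18: full span → s += 18 → s = 89.0000
seg 5 [214.6°–242.7°] uniform, h=9: θ=222.7° here. β=8.1, B=28.1. 9·8.1/28.1 = 2.5943 → s = 91.5943

91.5943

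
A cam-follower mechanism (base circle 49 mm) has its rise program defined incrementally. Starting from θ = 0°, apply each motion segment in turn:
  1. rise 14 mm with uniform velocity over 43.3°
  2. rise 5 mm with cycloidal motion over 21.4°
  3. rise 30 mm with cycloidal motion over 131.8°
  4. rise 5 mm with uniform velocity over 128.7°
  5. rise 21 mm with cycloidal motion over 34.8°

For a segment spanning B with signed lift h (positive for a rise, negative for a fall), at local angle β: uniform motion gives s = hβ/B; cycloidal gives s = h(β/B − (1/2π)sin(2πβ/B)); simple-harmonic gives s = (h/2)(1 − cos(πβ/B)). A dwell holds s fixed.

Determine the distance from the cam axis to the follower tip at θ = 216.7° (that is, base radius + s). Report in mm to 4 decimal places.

seg 1 [0°–43.3°] uniform, h=14: full span → s += 14 → s = 14.0000
seg 2 [43.3°–64.7°] cycloidal, h=5: full span → s += 5 → s = 19.0000
seg 3 [64.7°–196.5°] cycloidal, h=30: full span → s += 30 → s = 49.0000
seg 4 [196.5°–325.2°] uniform, h=5: θ=216.7° here. β=20.2, B=128.7. 5·20.2/128.7 = 0.7848 → s = 49.7848
radial distance = base radius + s = 49 + 49.7848 = 98.7848

98.7848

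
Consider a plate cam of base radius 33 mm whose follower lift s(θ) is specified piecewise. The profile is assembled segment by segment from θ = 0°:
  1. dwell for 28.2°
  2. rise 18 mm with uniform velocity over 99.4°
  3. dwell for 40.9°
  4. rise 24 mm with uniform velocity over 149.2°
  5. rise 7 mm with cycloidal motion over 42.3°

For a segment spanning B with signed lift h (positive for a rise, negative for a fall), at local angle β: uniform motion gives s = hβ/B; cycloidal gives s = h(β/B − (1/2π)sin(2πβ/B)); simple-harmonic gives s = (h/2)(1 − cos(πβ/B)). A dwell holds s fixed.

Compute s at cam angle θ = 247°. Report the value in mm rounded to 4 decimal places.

seg 1 [0°–28.2°] dwell: s stays 0.0000
seg 2 [28.2°–127.6°] uniform, h=18: full span → s += 18 → s = 18.0000
seg 3 [127.6°–168.5°] dwell: s stays 18.0000
seg 4 [168.5°–317.7°] uniform, h=24: θ=247° here. β=78.5, B=149.2. 24·78.5/149.2 = 12.6273 → s = 30.6273

30.6273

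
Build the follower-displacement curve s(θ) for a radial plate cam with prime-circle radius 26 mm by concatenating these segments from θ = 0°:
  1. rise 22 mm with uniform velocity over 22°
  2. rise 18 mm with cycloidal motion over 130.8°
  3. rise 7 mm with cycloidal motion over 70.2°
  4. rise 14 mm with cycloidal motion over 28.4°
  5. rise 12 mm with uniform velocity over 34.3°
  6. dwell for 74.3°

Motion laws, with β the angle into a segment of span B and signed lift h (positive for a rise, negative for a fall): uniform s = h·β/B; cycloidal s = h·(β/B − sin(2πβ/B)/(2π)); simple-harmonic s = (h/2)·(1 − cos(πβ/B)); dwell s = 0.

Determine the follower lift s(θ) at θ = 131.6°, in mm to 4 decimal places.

seg 1 [0°–22°] uniform, h=22: full span → s += 22 → s = 22.0000
seg 2 [22°–152.8°] cycloidal, h=18: θ=131.6° here. β=109.6, B=130.8. 18·(0.8379 − sin(2π·0.8379)/(2π)) = 17.5212 → s = 39.5212

39.5212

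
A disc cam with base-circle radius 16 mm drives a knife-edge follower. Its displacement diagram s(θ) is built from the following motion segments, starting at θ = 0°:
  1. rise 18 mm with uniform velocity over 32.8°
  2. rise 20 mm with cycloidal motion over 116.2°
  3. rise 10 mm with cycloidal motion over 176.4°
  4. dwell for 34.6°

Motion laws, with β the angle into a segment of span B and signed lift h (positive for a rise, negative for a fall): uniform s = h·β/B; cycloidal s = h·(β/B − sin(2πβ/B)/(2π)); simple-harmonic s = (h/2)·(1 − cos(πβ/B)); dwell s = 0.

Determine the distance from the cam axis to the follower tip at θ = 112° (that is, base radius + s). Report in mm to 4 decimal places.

seg 1 [0°–32.8°] uniform, h=18: full span → s += 18 → s = 18.0000
seg 2 [32.8°–149°] cycloidal, h=20: θ=112° here. β=79.2, B=116.2. 20·(0.6816 − sin(2π·0.6816)/(2π)) = 16.5252 → s = 34.5252
radial distance = base radius + s = 16 + 34.5252 = 50.5252

50.5252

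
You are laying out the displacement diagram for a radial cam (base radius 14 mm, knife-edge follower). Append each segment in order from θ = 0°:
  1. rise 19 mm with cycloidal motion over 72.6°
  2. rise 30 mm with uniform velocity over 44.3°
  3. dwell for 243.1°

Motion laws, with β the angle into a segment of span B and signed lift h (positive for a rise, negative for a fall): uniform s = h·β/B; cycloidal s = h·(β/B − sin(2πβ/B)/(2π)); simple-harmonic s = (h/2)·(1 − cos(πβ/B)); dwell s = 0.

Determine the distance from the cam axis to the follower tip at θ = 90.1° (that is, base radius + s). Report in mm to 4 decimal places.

seg 1 [0°–72.6°] cycloidal, h=19: full span → s += 19 → s = 19.0000
seg 2 [72.6°–116.9°] uniform, h=30: θ=90.1° here. β=17.5, B=44.3. 30·17.5/44.3 = 11.8510 → s = 30.8510
radial distance = base radius + s = 14 + 30.8510 = 44.8510

44.8510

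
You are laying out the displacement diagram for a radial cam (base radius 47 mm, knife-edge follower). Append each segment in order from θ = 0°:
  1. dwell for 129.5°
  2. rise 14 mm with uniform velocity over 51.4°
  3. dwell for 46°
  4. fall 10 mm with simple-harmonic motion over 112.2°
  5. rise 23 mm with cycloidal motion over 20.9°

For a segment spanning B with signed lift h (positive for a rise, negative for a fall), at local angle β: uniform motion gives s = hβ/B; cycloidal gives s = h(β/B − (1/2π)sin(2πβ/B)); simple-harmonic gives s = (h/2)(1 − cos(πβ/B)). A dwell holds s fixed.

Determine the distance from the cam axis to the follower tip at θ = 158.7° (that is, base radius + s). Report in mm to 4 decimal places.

seg 1 [0°–129.5°] dwell: s stays 0.0000
seg 2 [129.5°–180.9°] uniform, h=14: θ=158.7° here. β=29.2, B=51.4. 14·29.2/51.4 = 7.9533 → s = 7.9533
radial distance = base radius + s = 47 + 7.9533 = 54.9533

54.9533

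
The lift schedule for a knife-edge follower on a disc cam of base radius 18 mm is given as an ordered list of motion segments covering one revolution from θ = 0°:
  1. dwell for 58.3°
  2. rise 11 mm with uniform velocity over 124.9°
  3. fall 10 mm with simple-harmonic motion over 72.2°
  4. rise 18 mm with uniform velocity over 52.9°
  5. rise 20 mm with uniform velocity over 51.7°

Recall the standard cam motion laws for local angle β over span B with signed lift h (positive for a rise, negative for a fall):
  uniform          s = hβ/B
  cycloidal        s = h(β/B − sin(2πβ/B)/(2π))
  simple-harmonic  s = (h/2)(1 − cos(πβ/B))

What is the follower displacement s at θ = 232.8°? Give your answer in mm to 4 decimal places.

seg 1 [0°–58.3°] dwell: s stays 0.0000
seg 2 [58.3°–183.2°] uniform, h=11: full span → s += 11 → s = 11.0000
seg 3 [183.2°–255.4°] simple-harmonic, h=-10: θ=232.8° here. β=49.6, B=72.2. -10/2·(1 − cos(π·0.6870)) = -7.7711 → s = 3.2289

3.2289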